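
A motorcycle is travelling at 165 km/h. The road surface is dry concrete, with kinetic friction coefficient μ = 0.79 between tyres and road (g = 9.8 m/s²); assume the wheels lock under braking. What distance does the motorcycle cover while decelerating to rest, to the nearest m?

165 km/h ÷ 3.6 = 45.8333 m/s.
a = μg = 0.79 × 9.8 = 7.742 m/s².
Braking distance = v²/(2a) = 45.8333² / (2 × 7.742) = 2100.691 / 15.484 = 135.668 m.

Braking distance ≈ 136 m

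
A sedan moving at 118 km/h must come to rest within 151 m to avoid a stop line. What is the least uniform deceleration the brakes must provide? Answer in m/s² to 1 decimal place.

Required deceleration ≈ 3.6 m/s²

118 km/h ÷ 3.6 = 32.7778 m/s.
v² = 2a·d ⇒ a = v²/(2d) = 32.7778² / (2 × 151.000) = 1074.384 / 302.000 = 3.5576 m/s².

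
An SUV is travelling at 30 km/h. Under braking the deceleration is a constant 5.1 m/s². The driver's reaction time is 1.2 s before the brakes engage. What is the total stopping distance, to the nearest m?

30 km/h ÷ 3.6 = 8.3333 m/s.
Reaction distance = v·t_r = 8.3333 × 1.2 = 10.000 m.
Braking distance = v²/(2a) = 8.3333² / (2 × 5.100) = 69.444 / 10.200 = 6.808 m.
Total = 10.000 + 6.808 = 16.808 m.

Total stopping distance ≈ 17 m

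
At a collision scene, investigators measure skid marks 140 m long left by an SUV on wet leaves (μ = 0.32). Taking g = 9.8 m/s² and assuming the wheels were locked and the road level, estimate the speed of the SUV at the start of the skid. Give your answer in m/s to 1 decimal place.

Initial speed ≈ 29.6 m/s

Deceleration a = μg = 0.32 × 9.8 = 3.136 m/s².
v = √(2a·d) = √(2 × 3.136 × 140) = √878.080 = 29.6324 m/s.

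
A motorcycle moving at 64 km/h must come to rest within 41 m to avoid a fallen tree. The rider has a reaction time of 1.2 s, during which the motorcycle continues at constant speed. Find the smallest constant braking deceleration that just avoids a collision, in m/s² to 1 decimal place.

Required deceleration ≈ 8.0 m/s²

64 km/h ÷ 3.6 = 17.7778 m/s.
Distance covered during reaction = 17.7778 × 1.2 = 21.333 m.
Distance available for braking: 41 − 21.333 = 19.667 m.
v² = 2a·d ⇒ a = v²/(2d) = 17.7778² / (2 × 19.667) = 316.050 / 39.334 = 8.0350 m/s².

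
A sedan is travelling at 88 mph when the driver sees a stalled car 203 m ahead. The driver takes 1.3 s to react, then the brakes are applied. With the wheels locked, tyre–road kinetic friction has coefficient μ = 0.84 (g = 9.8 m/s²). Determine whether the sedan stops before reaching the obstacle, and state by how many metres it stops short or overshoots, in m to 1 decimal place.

88 mph × 0.44704 = 39.3395 m/s.
a = μg = 0.84 × 9.8 = 8.232 m/s².
Reaction distance = 39.3395 × 1.3 = 51.141 m.
Braking distance = v²/(2a) = 1547.596 / 16.464 = 93.999 m.
Total stopping distance = 51.141 + 93.999 = 145.140 m, vs 203 m available — it stops with 203 − 145.140 = 57.860 m to spare.

Yes — it stops 57.9 m short of the obstacle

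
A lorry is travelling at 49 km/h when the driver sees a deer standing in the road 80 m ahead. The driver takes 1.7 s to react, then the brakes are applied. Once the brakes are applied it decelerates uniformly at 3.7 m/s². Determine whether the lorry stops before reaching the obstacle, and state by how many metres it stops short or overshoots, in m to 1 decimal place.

49 km/h ÷ 3.6 = 13.6111 m/s.
Reaction distance = 13.6111 × 1.7 = 23.139 m.
Braking distance = v²/(2a) = 185.262 / 7.400 = 25.035 m.
Total stopping distance = 23.139 + 25.035 = 48.174 m, vs 80 m available — it stops with 80 − 48.174 = 31.826 m to spare.

Yes — it stops 31.8 m short of the obstacle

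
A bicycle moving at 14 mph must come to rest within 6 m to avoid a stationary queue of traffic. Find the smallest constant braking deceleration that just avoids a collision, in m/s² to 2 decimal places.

Required deceleration ≈ 3.26 m/s²

14 mph × 0.44704 = 6.2586 m/s.
v² = 2a·d ⇒ a = v²/(2d) = 6.2586² / (2 × 6.000) = 39.170 / 12.000 = 3.2642 m/s².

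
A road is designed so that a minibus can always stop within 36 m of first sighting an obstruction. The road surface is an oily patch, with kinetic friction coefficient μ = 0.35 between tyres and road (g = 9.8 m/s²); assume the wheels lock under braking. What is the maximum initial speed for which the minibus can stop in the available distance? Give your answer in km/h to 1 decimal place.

a = μg = 0.35 × 9.8 = 3.430 m/s².
v²/(2a) = d ⇒ v = √(2 × 3.430 × 36) = √246.96 = 15.7150 m/s.
15.7150 m/s × 3.6 = 56.574 km/h.

Maximum speed ≈ 56.6 km/h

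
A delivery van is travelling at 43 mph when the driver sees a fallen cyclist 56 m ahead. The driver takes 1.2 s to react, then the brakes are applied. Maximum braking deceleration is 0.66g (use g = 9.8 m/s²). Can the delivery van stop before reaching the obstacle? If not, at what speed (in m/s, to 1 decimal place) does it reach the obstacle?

43 mph × 0.44704 = 19.2227 m/s.
a = 0.66 × 9.8 = 6.468 m/s².
Reaction distance = 19.2227 × 1.2 = 23.067 m.
Braking distance = v²/(2a) = 369.512 / 12.936 = 28.565 m.
Total stopping distance = 23.067 + 28.565 = 51.632 m, vs 56 m available — it stops with 56 − 51.632 = 4.368 m to spare.

Yes — it stops about 4.4 m short of the obstacle, so it never reaches it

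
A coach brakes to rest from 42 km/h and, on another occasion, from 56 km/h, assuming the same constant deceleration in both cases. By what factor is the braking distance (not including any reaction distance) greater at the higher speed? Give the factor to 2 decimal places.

Braking distance d = v²/(2a), so with a fixed, d ∝ v².
Factor = (56/42)² = 1.3333² = 1.7777.

Factor ≈ 1.78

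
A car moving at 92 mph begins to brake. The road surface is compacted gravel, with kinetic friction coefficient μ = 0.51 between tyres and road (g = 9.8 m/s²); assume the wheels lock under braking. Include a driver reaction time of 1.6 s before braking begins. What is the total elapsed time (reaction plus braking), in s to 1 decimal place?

92 mph × 0.44704 = 41.1277 m/s.
a = μg = 0.51 × 9.8 = 4.998 m/s².
Braking time = v/a = 41.1277 / 4.998 = 8.229 s.
Total = 1.6 + 8.229 = 9.829 s.

Total time ≈ 9.8 s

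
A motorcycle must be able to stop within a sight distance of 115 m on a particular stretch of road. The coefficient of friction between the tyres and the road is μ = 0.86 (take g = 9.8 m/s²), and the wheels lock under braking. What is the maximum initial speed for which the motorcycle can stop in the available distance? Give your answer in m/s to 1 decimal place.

a = μg = 0.86 × 9.8 = 8.428 m/s².
v²/(2a) = d ⇒ v = √(2 × 8.428 × 115) = √1938.44 = 44.0277 m/s.

Maximum speed ≈ 44.0 m/s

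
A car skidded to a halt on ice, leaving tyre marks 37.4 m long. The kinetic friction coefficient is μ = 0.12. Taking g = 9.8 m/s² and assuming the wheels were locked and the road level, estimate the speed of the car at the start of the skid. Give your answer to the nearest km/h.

Initial speed ≈ 34 km/h

Deceleration a = μg = 0.12 × 9.8 = 1.176 m/s².
v = √(2a·d) = √(2 × 1.176 × 37.4) = √87.965 = 9.3790 m/s.
= 9.3790 × 3.6 = 33.764 km/h.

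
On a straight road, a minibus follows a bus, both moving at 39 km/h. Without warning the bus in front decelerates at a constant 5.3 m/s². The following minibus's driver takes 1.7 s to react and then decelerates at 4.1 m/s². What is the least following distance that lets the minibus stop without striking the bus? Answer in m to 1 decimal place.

39 km/h ÷ 3.6 = 10.8333 m/s.
Leader travels v²/(2a_L) = 117.360 / 10.600 = 11.072 m before stopping.
Follower covers v·t_r = 10.8333 × 1.7 = 18.417 m while reacting, then v²/(2a_F) = 117.360 / 8.200 = 14.312 m while braking, for a total of 18.417 + 14.312 = 32.729 m.
Since a_F ≤ a_L and the follower starts braking later, the follower is never slower than the leader, so the closest approach is when both have stopped.
Minimum gap = 32.729 − 11.072 = 21.657 m.

Minimum gap ≈ 21.7 m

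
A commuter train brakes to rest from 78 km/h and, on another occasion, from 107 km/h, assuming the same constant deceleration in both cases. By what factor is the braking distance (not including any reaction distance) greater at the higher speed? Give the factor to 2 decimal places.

Braking distance d = v²/(2a), so with a fixed, d ∝ v².
Factor = (107/78)² = 1.3718² = 1.8818.

Factor ≈ 1.88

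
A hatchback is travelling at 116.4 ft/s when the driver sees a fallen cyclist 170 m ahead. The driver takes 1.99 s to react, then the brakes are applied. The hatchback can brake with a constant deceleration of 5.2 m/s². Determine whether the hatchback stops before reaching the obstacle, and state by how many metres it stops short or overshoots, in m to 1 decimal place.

No — it overshoots by 21.6 m

116.4 ft/s × 0.3048 = 35.4787 m/s.
Reaction distance = 35.4787 × 1.99 = 70.603 m.
Braking distance = v²/(2a) = 1258.738 / 10.400 = 121.032 m.
Total stopping distance = 70.603 + 121.032 = 191.635 m, vs 170 m available — it cannot stop in time and overshoots by 191.635 − 170 = 21.635 m.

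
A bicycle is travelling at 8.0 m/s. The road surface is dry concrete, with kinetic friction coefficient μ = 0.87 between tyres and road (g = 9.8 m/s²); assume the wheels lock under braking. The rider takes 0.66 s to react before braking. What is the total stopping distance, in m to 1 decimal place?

Total stopping distance ≈ 9.0 m

a = μg = 0.87 × 9.8 = 8.526 m/s².
Reaction distance = v·t_r = 8.0000 × 0.66 = 5.280 m.
Braking distance = v²/(2a) = 8.0000² / (2 × 8.526) = 64.000 / 17.052 = 3.753 m.
Total = 5.280 + 3.753 = 9.033 m.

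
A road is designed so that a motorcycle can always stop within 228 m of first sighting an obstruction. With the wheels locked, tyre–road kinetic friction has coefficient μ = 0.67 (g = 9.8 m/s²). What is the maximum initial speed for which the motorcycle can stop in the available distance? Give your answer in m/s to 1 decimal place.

a = μg = 0.67 × 9.8 = 6.566 m/s².
v²/(2a) = d ⇒ v = √(2 × 6.566 × 228) = √2994.10 = 54.7184 m/s.

Maximum speed ≈ 54.7 m/s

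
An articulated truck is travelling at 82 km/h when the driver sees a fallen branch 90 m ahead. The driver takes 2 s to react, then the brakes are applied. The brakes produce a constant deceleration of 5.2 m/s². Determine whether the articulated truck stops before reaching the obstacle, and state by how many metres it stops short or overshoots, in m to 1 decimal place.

82 km/h ÷ 3.6 = 22.7778 m/s.
Reaction distance = 22.7778 × 2 = 45.556 m.
Braking distance = v²/(2a) = 518.828 / 10.400 = 49.887 m.
Total stopping distance = 45.556 + 49.887 = 95.443 m, vs 90 m available — it cannot stop in time and overshoots by 95.443 − 90 = 5.443 m.

No — it overshoots by 5.4 m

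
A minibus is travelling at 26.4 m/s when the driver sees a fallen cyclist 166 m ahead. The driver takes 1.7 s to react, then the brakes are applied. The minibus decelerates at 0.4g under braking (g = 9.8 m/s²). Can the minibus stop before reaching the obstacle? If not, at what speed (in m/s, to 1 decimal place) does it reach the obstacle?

Yes — it stops about 32.2 m short of the obstacle, so it never reaches it

a = 0.4 × 9.8 = 3.920 m/s².
Reaction distance = 26.4000 × 1.7 = 44.880 m.
Braking distance = v²/(2a) = 696.960 / 7.840 = 88.898 m.
Total stopping distance = 44.880 + 88.898 = 133.778 m, vs 166 m available — it stops with 166 − 133.778 = 32.222 m to spare.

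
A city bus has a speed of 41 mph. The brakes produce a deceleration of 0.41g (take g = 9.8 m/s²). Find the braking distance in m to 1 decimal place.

Braking distance ≈ 41.8 m

41 mph × 0.44704 = 18.3286 m/s.
a = 0.41 × 9.8 = 4.018 m/s².
Braking distance = v²/(2a) = 18.3286² / (2 × 4.018) = 335.938 / 8.036 = 41.804 m.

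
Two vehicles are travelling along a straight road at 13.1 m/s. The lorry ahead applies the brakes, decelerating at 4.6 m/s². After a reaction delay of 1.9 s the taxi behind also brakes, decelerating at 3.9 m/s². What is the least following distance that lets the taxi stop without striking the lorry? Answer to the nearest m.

Minimum gap ≈ 28 m

Leader travels v²/(2a_L) = 171.610 / 9.200 = 18.653 m before stopping.
Follower covers v·t_r = 13.1000 × 1.9 = 24.890 m while reacting, then v²/(2a_F) = 171.610 / 7.800 = 22.001 m while braking, for a total of 24.890 + 22.001 = 46.891 m.
Since a_F ≤ a_L and the follower starts braking later, the follower is never slower than the leader, so the closest approach is when both have stopped.
Minimum gap = 46.891 − 18.653 = 28.238 m.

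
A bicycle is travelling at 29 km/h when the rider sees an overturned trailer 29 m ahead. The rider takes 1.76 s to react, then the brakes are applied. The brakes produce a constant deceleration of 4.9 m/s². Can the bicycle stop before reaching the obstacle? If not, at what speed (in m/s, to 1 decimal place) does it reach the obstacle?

Yes — it stops about 8.2 m short of the obstacle, so it never reaches it

29 km/h ÷ 3.6 = 8.0556 m/s.
Reaction distance = 8.0556 × 1.76 = 14.178 m.
Braking distance = v²/(2a) = 64.893 / 9.800 = 6.622 m.
Total stopping distance = 14.178 + 6.622 = 20.800 m, vs 29 m available — it stops with 29 − 20.800 = 8.200 m to spare.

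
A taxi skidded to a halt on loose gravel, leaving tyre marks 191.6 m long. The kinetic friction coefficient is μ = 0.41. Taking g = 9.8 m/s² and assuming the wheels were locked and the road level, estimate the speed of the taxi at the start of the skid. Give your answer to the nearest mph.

Initial speed ≈ 88 mph

Deceleration a = μg = 0.41 × 9.8 = 4.018 m/s².
v = √(2a·d) = √(2 × 4.018 × 191.6) = √1539.698 = 39.2390 m/s.
= 39.2390 ÷ 0.44704 = 87.775 mph.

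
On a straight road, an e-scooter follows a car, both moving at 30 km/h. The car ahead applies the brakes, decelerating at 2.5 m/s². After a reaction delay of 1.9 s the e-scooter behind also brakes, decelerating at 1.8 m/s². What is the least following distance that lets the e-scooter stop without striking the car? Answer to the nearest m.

30 km/h ÷ 3.6 = 8.3333 m/s.
Leader travels v²/(2a_L) = 69.444 / 5.000 = 13.889 m before stopping.
Follower covers v·t_r = 8.3333 × 1.9 = 15.833 m while reacting, then v²/(2a_F) = 69.444 / 3.600 = 19.290 m while braking, for a total of 15.833 + 19.290 = 35.123 m.
Since a_F ≤ a_L and the follower starts braking later, the follower is never slower than the leader, so the closest approach is when both have stopped.
Minimum gap = 35.123 − 13.889 = 21.234 m.

Minimum gap ≈ 21 m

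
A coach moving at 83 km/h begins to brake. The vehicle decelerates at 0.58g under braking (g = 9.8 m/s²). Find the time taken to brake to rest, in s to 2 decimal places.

83 km/h ÷ 3.6 = 23.0556 m/s.
a = 0.58 × 9.8 = 5.684 m/s².
Braking time = v/a = 23.0556 / 5.684 = 4.056 s.

Braking time ≈ 4.06 s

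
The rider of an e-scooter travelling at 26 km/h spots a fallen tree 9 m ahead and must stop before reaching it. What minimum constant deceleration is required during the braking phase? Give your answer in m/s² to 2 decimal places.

Required deceleration ≈ 2.90 m/s²

26 km/h ÷ 3.6 = 7.2222 m/s.
v² = 2a·d ⇒ a = v²/(2d) = 7.2222² / (2 × 9.000) = 52.160 / 18.000 = 2.8978 m/s².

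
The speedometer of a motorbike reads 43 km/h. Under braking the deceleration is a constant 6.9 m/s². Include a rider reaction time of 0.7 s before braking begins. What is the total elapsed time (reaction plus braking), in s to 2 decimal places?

Total time ≈ 2.43 s

43 km/h ÷ 3.6 = 11.9444 m/s.
Braking time = v/a = 11.9444 / 6.900 = 1.731 s.
Total = 0.7 + 1.731 = 2.431 s.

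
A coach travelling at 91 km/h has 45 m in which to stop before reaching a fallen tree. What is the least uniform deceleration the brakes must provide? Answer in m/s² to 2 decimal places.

91 km/h ÷ 3.6 = 25.2778 m/s.
v² = 2a·d ⇒ a = v²/(2d) = 25.2778² / (2 × 45.000) = 638.967 / 90.000 = 7.0996 m/s².

Required deceleration ≈ 7.10 m/s²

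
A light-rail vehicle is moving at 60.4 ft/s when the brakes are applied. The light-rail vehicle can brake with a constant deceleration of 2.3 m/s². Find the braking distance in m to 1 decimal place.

Braking distance ≈ 73.7 m

60.4 ft/s × 0.3048 = 18.4099 m/s.
Braking distance = v²/(2a) = 18.4099² / (2 × 2.300) = 338.924 / 4.600 = 73.679 m.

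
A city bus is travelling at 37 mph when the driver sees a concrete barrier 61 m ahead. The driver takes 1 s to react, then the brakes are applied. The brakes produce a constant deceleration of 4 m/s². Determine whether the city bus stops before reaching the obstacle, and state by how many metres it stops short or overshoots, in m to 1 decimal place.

Yes — it stops 10.3 m short of the obstacle

37 mph × 0.44704 = 16.5405 m/s.
Reaction distance = 16.5405 × 1 = 16.541 m.
Braking distance = v²/(2a) = 273.588 / 8.000 = 34.199 m.
Total stopping distance = 16.541 + 34.199 = 50.740 m, vs 61 m available — it stops with 61 − 50.740 = 10.260 m to spare.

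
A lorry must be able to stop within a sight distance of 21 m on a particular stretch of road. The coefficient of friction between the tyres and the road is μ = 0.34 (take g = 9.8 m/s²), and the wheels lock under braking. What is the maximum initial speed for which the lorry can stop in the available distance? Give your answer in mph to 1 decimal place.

a = μg = 0.34 × 9.8 = 3.332 m/s².
v²/(2a) = d ⇒ v = √(2 × 3.332 × 21) = √139.94 = 11.8296 m/s.
11.8296 m/s ÷ 0.44704 = 26.462 mph.

Maximum speed ≈ 26.5 mph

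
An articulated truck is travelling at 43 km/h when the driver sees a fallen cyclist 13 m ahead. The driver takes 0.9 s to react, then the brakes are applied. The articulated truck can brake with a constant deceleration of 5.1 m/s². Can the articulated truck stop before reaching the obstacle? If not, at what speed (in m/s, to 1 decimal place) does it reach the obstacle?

No — it strikes the obstacle at 10.9 m/s

43 km/h ÷ 3.6 = 11.9444 m/s.
Reaction distance = 11.9444 × 0.9 = 10.750 m.
Braking distance needed to stop: v²/(2a) = 142.669 / 10.200 = 13.987 m, so total needed = 10.750 + 13.987 = 24.737 m > 13 m — it cannot stop.
Distance remaining when braking begins: 13 − 10.750 = 2.250 m.
v² = v₀² − 2a·d = 142.669 − 2 × 5.100 × 2.250 = 119.719 m²/s².
v = √119.719 = 10.942 m/s.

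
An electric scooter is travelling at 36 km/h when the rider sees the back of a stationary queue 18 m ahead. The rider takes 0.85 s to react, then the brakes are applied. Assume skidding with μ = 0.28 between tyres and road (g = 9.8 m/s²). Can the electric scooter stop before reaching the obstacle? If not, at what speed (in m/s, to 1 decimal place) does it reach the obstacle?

No — it strikes the obstacle at 6.9 m/s

36 km/h ÷ 3.6 = 10.0000 m/s.
a = μg = 0.28 × 9.8 = 2.744 m/s².
Reaction distance = 10.0000 × 0.85 = 8.500 m.
Braking distance needed to stop: v²/(2a) = 100.000 / 5.488 = 18.222 m, so total needed = 8.500 + 18.222 = 26.722 m > 18 m — it cannot stop.
Distance remaining when braking begins: 18 − 8.500 = 9.500 m.
v² = v₀² − 2a·d = 100.000 − 2 × 2.744 × 9.500 = 47.864 m²/s².
v = √47.864 = 6.918 m/s.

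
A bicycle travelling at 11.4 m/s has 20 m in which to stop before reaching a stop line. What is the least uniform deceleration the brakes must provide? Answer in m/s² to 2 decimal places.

v² = 2a·d ⇒ a = v²/(2d) = 11.4000² / (2 × 20.000) = 129.960 / 40.000 = 3.2490 m/s².

Required deceleration ≈ 3.25 m/s²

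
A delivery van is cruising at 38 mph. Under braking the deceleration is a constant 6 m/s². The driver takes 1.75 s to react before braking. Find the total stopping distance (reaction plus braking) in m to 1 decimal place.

38 mph × 0.44704 = 16.9875 m/s.
Reaction distance = v·t_r = 16.9875 × 1.75 = 29.728 m.
Braking distance = v²/(2a) = 16.9875² / (2 × 6.000) = 288.575 / 12.000 = 24.048 m.
Total = 29.728 + 24.048 = 53.776 m.

Total stopping distance ≈ 53.8 m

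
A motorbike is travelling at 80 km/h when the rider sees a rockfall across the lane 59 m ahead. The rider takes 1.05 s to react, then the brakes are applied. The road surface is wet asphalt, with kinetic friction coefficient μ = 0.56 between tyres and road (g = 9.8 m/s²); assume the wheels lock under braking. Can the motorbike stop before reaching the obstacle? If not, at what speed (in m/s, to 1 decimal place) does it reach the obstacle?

80 km/h ÷ 3.6 = 22.2222 m/s.
a = μg = 0.56 × 9.8 = 5.488 m/s².
Reaction distance = 22.2222 × 1.05 = 23.333 m.
Braking distance needed to stop: v²/(2a) = 493.826 / 10.976 = 44.991 m, so total needed = 23.333 + 44.991 = 68.324 m > 59 m — it cannot stop.
Distance remaining when braking begins: 59 − 23.333 = 35.667 m.
v² = v₀² − 2a·d = 493.826 − 2 × 5.488 × 35.667 = 102.345 m²/s².
v = √102.345 = 10.117 m/s.

No — it strikes the obstacle at 10.1 m/s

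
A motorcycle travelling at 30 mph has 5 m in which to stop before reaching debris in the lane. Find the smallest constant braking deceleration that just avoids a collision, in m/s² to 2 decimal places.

30 mph × 0.44704 = 13.4112 m/s.
v² = 2a·d ⇒ a = v²/(2d) = 13.4112² / (2 × 5.000) = 179.860 / 10.000 = 17.9860 m/s².

Required deceleration ≈ 17.99 m/s²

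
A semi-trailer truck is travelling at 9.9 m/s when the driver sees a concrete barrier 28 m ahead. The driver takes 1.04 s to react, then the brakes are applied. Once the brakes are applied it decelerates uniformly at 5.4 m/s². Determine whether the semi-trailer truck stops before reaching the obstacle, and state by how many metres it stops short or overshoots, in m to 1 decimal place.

Reaction distance = 9.9000 × 1.04 = 10.296 m.
Braking distance = v²/(2a) = 98.010 / 10.800 = 9.075 m.
Total stopping distance = 10.296 + 9.075 = 19.371 m, vs 28 m available — it stops with 28 − 19.371 = 8.629 m to spare.

Yes — it stops 8.6 m short of the obstacle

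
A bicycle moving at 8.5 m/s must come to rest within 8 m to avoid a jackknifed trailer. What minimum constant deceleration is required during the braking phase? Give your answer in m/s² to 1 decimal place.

Required deceleration ≈ 4.5 m/s²

v² = 2a·d ⇒ a = v²/(2d) = 8.5000² / (2 × 8.000) = 72.250 / 16.000 = 4.5156 m/s².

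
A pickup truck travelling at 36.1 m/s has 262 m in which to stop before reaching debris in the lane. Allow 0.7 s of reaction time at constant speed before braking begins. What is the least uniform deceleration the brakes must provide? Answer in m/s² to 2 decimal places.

Distance covered during reaction = 36.1000 × 0.7 = 25.270 m.
Distance available for braking: 262 − 25.270 = 236.730 m.
v² = 2a·d ⇒ a = v²/(2d) = 36.1000² / (2 × 236.730) = 1303.210 / 473.460 = 2.7525 m/s².

Required deceleration ≈ 2.75 m/s²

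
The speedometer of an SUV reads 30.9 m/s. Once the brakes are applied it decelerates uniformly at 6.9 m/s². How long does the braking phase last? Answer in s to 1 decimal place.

Braking time = v/a = 30.9000 / 6.900 = 4.478 s.

Braking time ≈ 4.5 s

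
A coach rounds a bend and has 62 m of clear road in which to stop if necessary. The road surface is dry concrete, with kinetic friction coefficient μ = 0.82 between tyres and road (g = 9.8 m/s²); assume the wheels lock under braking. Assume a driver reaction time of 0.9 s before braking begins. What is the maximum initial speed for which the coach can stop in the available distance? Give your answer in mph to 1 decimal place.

Maximum speed ≈ 56.3 mph

a = μg = 0.82 × 9.8 = 8.036 m/s².
Stopping distance: v·t_r + v²/(2a) = 62 with t_r = 0.9 s and a = 8.036 m/s².
So v² + 14.465 v − 996.46 = 0.
Positive root: v = −a·t_r + √((a·t_r)² + 2a·d) = −7.232 + √(52.302 + 996.46) = 25.1526 m/s.
25.1526 m/s ÷ 0.44704 = 56.265 mph.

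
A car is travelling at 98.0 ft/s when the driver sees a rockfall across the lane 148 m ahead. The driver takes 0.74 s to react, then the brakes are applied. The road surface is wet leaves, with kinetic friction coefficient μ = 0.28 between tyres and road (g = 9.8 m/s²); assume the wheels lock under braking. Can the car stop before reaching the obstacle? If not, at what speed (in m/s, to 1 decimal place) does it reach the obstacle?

98 ft/s × 0.3048 = 29.8704 m/s.
a = μg = 0.28 × 9.8 = 2.744 m/s².
Reaction distance = 29.8704 × 0.74 = 22.104 m.
Braking distance needed to stop: v²/(2a) = 892.241 / 5.488 = 162.580 m, so total needed = 22.104 + 162.580 = 184.684 m > 148 m — it cannot stop.
Distance remaining when braking begins: 148 − 22.104 = 125.896 m.
v² = v₀² − 2a·d = 892.241 − 2 × 2.744 × 125.896 = 201.324 m²/s².
v = √201.324 = 14.189 m/s.

No — it strikes the obstacle at 14.2 m/s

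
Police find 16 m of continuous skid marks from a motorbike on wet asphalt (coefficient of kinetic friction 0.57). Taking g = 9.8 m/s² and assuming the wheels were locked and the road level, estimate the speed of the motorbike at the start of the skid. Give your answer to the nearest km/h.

Initial speed ≈ 48 km/h

Deceleration a = μg = 0.57 × 9.8 = 5.586 m/s².
v = √(2a·d) = √(2 × 5.586 × 16) = √178.752 = 13.3698 m/s.
= 13.3698 × 3.6 = 48.131 km/h.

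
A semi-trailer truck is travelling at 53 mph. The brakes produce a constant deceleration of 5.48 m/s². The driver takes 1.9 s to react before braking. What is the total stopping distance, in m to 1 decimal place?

53 mph × 0.44704 = 23.6931 m/s.
Reaction distance = v·t_r = 23.6931 × 1.9 = 45.017 m.
Braking distance = v²/(2a) = 23.6931² / (2 × 5.480) = 561.363 / 10.960 = 51.219 m.
Total = 45.017 + 51.219 = 96.236 m.

Total stopping distance ≈ 96.2 m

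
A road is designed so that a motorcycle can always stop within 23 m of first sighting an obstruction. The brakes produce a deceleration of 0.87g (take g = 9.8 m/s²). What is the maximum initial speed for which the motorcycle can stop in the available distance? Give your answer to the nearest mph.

Maximum speed ≈ 44 mph

a = 0.87 × 9.8 = 8.526 m/s².
v²/(2a) = d ⇒ v = √(2 × 8.526 × 23) = √392.20 = 19.8040 m/s.
19.8040 m/s ÷ 0.44704 = 44.300 mph.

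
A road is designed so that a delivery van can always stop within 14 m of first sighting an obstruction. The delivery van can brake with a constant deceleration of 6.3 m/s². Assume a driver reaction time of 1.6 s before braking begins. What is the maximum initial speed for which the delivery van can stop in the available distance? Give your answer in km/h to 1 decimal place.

Stopping distance: v·t_r + v²/(2a) = 14 with t_r = 1.6 s and a = 6.300 m/s².
So v² + 20.160 v − 176.40 = 0.
Positive root: v = −a·t_r + √((a·t_r)² + 2a·d) = −10.080 + √(101.606 + 176.40) = 6.5935 m/s.
6.5935 m/s × 3.6 = 23.737 km/h.

Maximum speed ≈ 23.7 km/h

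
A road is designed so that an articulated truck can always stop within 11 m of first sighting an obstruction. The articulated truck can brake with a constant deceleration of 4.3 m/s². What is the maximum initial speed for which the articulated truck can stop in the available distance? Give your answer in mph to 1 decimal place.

Maximum speed ≈ 21.8 mph

v²/(2a) = d ⇒ v = √(2 × 4.300 × 11) = √94.60 = 9.7263 m/s.
9.7263 m/s ÷ 0.44704 = 21.757 mph.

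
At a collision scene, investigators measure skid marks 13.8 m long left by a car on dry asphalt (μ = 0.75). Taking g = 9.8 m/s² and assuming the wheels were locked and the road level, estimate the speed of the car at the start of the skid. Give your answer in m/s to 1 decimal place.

Initial speed ≈ 14.2 m/s

Deceleration a = μg = 0.75 × 9.8 = 7.350 m/s².
v = √(2a·d) = √(2 × 7.350 × 13.8) = √202.860 = 14.2429 m/s.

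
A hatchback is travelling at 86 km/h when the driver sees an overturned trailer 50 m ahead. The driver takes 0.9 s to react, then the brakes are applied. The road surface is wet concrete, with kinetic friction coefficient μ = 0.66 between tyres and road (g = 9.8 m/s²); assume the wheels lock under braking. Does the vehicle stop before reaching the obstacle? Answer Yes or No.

No

86 km/h ÷ 3.6 = 23.8889 m/s.
a = μg = 0.66 × 9.8 = 6.468 m/s².
Reaction distance = 23.8889 × 0.9 = 21.500 m.
Braking distance = v²/(2a) = 570.680 / 12.936 = 44.116 m.
Total stopping distance = 21.500 + 44.116 = 65.616 m, vs 50 m available — it cannot stop in time and overshoots by 65.616 − 50 = 15.616 m.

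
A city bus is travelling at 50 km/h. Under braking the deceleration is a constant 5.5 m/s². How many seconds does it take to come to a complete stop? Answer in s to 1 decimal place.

Braking time ≈ 2.5 s

50 km/h ÷ 3.6 = 13.8889 m/s.
Braking time = v/a = 13.8889 / 5.500 = 2.525 s.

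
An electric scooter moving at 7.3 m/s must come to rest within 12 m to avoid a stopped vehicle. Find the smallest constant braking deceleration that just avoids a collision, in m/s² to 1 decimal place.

v² = 2a·d ⇒ a = v²/(2d) = 7.3000² / (2 × 12.000) = 53.290 / 24.000 = 2.2204 m/s².

Required deceleration ≈ 2.2 m/s²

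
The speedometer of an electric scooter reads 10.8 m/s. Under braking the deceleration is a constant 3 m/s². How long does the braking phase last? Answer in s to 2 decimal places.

Braking time ≈ 3.60 s

Braking time = v/a = 10.8000 / 3.000 = 3.600 s.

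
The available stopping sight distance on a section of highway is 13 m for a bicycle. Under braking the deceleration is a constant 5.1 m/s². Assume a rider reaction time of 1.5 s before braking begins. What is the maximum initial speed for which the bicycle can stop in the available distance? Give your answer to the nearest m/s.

Stopping distance: v·t_r + v²/(2a) = 13 with t_r = 1.5 s and a = 5.100 m/s².
So v² + 15.300 v − 132.60 = 0.
Positive root: v = −a·t_r + √((a·t_r)² + 2a·d) = −7.650 + √(58.523 + 132.60) = 6.1747 m/s.

Maximum speed ≈ 6 m/s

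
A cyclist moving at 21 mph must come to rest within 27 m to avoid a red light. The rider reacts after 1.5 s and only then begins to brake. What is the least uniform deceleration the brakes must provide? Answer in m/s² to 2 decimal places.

21 mph × 0.44704 = 9.3878 m/s.
Distance covered during reaction = 9.3878 × 1.5 = 14.082 m.
Distance available for braking: 27 − 14.082 = 12.918 m.
v² = 2a·d ⇒ a = v²/(2d) = 9.3878² / (2 × 12.918) = 88.131 / 25.836 = 3.4112 m/s².

Required deceleration ≈ 3.41 m/s²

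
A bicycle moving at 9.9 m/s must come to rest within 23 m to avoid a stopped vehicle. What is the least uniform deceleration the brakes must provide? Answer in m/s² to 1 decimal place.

Required deceleration ≈ 2.1 m/s²

v² = 2a·d ⇒ a = v²/(2d) = 9.9000² / (2 × 23.000) = 98.010 / 46.000 = 2.1307 m/s².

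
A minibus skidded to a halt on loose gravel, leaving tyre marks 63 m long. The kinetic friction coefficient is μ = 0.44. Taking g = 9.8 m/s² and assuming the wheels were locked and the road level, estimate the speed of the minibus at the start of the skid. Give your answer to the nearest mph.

Initial speed ≈ 52 mph

Deceleration a = μg = 0.44 × 9.8 = 4.312 m/s².
v = √(2a·d) = √(2 × 4.312 × 63) = √543.312 = 23.3091 m/s.
= 23.3091 ÷ 0.44704 = 52.141 mph.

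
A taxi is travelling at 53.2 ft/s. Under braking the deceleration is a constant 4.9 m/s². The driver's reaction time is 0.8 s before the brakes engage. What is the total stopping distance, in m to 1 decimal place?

53.2 ft/s × 0.3048 = 16.2154 m/s.
Reaction distance = v·t_r = 16.2154 × 0.8 = 12.972 m.
Braking distance = v²/(2a) = 16.2154² / (2 × 4.900) = 262.939 / 9.800 = 26.831 m.
Total = 12.972 + 26.831 = 39.803 m.

Total stopping distance ≈ 39.8 m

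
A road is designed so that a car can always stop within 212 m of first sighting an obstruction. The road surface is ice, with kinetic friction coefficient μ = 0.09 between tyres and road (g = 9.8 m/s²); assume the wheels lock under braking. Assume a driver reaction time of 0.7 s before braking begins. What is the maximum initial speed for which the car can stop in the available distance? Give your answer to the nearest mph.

a = μg = 0.09 × 9.8 = 0.882 m/s².
Stopping distance: v·t_r + v²/(2a) = 212 with t_r = 0.7 s and a = 0.882 m/s².
So v² + 1.235 v − 373.97 = 0.
Positive root: v = −a·t_r + √((a·t_r)² + 2a·d) = −0.617 + √(0.381 + 373.97) = 18.7312 m/s.
18.7312 m/s ÷ 0.44704 = 41.901 mph.

Maximum speed ≈ 42 mph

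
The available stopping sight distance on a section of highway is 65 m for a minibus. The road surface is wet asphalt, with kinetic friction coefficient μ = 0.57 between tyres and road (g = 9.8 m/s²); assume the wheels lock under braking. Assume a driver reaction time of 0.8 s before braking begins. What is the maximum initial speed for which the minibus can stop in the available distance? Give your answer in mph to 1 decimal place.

Maximum speed ≈ 51.1 mph

a = μg = 0.57 × 9.8 = 5.586 m/s².
Stopping distance: v·t_r + v²/(2a) = 65 with t_r = 0.8 s and a = 5.586 m/s².
So v² + 8.938 v − 726.18 = 0.
Positive root: v = −a·t_r + √((a·t_r)² + 2a·d) = −4.469 + √(19.972 + 726.18) = 22.8468 m/s.
22.8468 m/s ÷ 0.44704 = 51.107 mph.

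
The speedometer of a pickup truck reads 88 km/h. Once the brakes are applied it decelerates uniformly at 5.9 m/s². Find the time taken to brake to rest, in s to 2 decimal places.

88 km/h ÷ 3.6 = 24.4444 m/s.
Braking time = v/a = 24.4444 / 5.900 = 4.143 s.

Braking time ≈ 4.14 s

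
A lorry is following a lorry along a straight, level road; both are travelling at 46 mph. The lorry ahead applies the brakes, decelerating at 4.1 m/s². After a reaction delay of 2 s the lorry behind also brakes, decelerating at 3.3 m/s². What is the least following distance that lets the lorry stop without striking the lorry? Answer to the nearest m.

Minimum gap ≈ 54 m

46 mph × 0.44704 = 20.5638 m/s.
Leader travels v²/(2a_L) = 422.870 / 8.200 = 51.570 m before stopping.
Follower covers v·t_r = 20.5638 × 2 = 41.128 m while reacting, then v²/(2a_F) = 422.870 / 6.600 = 64.071 m while braking, for a total of 41.128 + 64.071 = 105.199 m.
Since a_F ≤ a_L and the follower starts braking later, the follower is never slower than the leader, so the closest approach is when both have stopped.
Minimum gap = 105.199 − 51.570 = 53.629 m.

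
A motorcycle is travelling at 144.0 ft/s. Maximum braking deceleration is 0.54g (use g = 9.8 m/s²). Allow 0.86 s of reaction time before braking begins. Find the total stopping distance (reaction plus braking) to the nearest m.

Total stopping distance ≈ 220 m

144 ft/s × 0.3048 = 43.8912 m/s.
a = 0.54 × 9.8 = 5.292 m/s².
Reaction distance = v·t_r = 43.8912 × 0.86 = 37.746 m.
Braking distance = v²/(2a) = 43.8912² / (2 × 5.292) = 1926.437 / 10.584 = 182.014 m.
Total = 37.746 + 182.014 = 219.760 m.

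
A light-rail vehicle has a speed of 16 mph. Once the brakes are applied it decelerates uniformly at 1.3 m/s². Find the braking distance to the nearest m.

16 mph × 0.44704 = 7.1526 m/s.
Braking distance = v²/(2a) = 7.1526² / (2 × 1.300) = 51.160 / 2.600 = 19.677 m.

Braking distance ≈ 20 m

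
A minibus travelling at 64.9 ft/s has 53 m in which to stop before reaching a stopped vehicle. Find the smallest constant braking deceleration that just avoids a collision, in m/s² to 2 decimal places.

Required deceleration ≈ 3.69 m/s²

64.9 ft/s × 0.3048 = 19.7815 m/s.
v² = 2a·d ⇒ a = v²/(2d) = 19.7815² / (2 × 53.000) = 391.308 / 106.000 = 3.6916 m/s².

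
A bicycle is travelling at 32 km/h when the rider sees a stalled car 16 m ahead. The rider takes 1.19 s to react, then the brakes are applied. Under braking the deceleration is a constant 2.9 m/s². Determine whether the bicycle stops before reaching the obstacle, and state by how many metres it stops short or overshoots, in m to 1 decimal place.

32 km/h ÷ 3.6 = 8.8889 m/s.
Reaction distance = 8.8889 × 1.19 = 10.578 m.
Braking distance = v²/(2a) = 79.013 / 5.800 = 13.623 m.
Total stopping distance = 10.578 + 13.623 = 24.201 m, vs 16 m available — it cannot stop in time and overshoots by 24.201 − 16 = 8.201 m.

No — it overshoots by 8.2 m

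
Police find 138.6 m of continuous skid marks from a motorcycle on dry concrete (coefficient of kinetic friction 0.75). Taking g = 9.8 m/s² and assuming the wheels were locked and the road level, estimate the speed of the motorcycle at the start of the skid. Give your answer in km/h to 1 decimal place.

Initial speed ≈ 162.5 km/h

Deceleration a = μg = 0.75 × 9.8 = 7.350 m/s².
v = √(2a·d) = √(2 × 7.350 × 138.6) = √2037.420 = 45.1378 m/s.
= 45.1378 × 3.6 = 162.496 km/h.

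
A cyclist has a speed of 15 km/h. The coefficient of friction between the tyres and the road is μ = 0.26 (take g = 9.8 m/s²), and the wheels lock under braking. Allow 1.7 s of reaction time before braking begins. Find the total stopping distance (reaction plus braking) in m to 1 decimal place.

15 km/h ÷ 3.6 = 4.1667 m/s.
a = μg = 0.26 × 9.8 = 2.548 m/s².
Reaction distance = v·t_r = 4.1667 × 1.7 = 7.083 m.
Braking distance = v²/(2a) = 4.1667² / (2 × 2.548) = 17.361 / 5.096 = 3.407 m.
Total = 7.083 + 3.407 = 10.490 m.

Total stopping distance ≈ 10.5 m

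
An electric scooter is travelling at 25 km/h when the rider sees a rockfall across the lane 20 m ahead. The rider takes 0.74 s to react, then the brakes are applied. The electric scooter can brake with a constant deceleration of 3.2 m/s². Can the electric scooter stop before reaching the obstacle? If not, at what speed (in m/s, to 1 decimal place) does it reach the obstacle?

25 km/h ÷ 3.6 = 6.9444 m/s.
Reaction distance = 6.9444 × 0.74 = 5.139 m.
Braking distance = v²/(2a) = 48.225 / 6.400 = 7.535 m.
Total stopping distance = 5.139 + 7.535 = 12.674 m, vs 20 m available — it stops with 20 − 12.674 = 7.326 m to spare.

Yes — it stops about 7.3 m short of the obstacle, so it never reaches it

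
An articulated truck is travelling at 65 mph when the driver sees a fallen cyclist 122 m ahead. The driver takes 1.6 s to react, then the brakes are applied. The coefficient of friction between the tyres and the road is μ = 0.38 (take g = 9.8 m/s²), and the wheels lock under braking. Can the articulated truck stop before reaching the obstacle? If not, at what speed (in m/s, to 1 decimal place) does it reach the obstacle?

65 mph × 0.44704 = 29.0576 m/s.
a = μg = 0.38 × 9.8 = 3.724 m/s².
Reaction distance = 29.0576 × 1.6 = 46.492 m.
Braking distance needed to stop: v²/(2a) = 844.344 / 7.448 = 113.365 m, so total needed = 46.492 + 113.365 = 159.857 m > 122 m — it cannot stop.
Distance remaining when braking begins: 122 − 46.492 = 75.508 m.
v² = v₀² − 2a·d = 844.344 − 2 × 3.724 × 75.508 = 281.960 m²/s².
v = √281.960 = 16.792 m/s.

No — it strikes the obstacle at 16.8 m/s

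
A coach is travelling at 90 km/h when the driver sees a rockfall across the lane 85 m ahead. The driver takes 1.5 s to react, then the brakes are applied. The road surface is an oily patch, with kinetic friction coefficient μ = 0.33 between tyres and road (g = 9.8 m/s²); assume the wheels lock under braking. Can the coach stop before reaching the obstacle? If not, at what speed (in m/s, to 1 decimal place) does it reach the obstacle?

90 km/h ÷ 3.6 = 25.0000 m/s.
a = μg = 0.33 × 9.8 = 3.234 m/s².
Reaction distance = 25.0000 × 1.5 = 37.500 m.
Braking distance needed to stop: v²/(2a) = 625.000 / 6.468 = 96.630 m, so total needed = 37.500 + 96.630 = 134.130 m > 85 m — it cannot stop.
Distance remaining when braking begins: 85 − 37.500 = 47.500 m.
v² = v₀² − 2a·d = 625.000 − 2 × 3.234 × 47.500 = 317.770 m²/s².
v = √317.770 = 17.826 m/s.

No — it strikes the obstacle at 17.8 m/s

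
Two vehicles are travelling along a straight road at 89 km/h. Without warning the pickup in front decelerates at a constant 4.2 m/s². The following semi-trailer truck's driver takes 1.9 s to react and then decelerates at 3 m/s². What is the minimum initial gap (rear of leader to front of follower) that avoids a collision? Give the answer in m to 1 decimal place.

89 km/h ÷ 3.6 = 24.7222 m/s.
Leader travels v²/(2a_L) = 611.187 / 8.400 = 72.760 m before stopping.
Follower covers v·t_r = 24.7222 × 1.9 = 46.972 m while reacting, then v²/(2a_F) = 611.187 / 6.000 = 101.865 m while braking, for a total of 46.972 + 101.865 = 148.837 m.
Since a_F ≤ a_L and the follower starts braking later, the follower is never slower than the leader, so the closest approach is when both have stopped.
Minimum gap = 148.837 − 72.760 = 76.077 m.

Minimum gap ≈ 76.1 m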